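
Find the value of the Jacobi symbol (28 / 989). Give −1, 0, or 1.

Pull out 2^2: since 989 ≡ 5 (mod 8), (2/989) = -1, so (2/989)^2 = +1.
Reciprocity: 7 ≡ 3 and 989 ≡ 1 (mod 4), so (7/989) = +(989/7).
Reduce top mod 7: now compute (2/7).
Pull out 2: since 7 ≡ 7 (mod 8), (2/7) = +1.
Reached (1/7) = 1. Collecting the sign flips along the way, the symbol is +1.

1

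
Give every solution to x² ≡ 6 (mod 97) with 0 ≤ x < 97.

97 ≡ 1 (mod 4), so we find a root by search.
Trying successive values, 43² = 1849 ≡ 6 (mod 97). The other root is 97 − 43 = 54.

43, 54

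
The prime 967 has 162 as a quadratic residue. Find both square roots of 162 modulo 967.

Since 967 ≡ 3 (mod 4), a square root of 162 is 162^((967+1)/4) = 162^242 mod 967.
Repeated squaring: 162^2≡135, 162^4≡819, 162^8≡630, 162^16≡430, 162^32≡203, 162^64≡595, 162^128≡103 (mod 967).
162^242 = 162^(128+64+32+16+2) ≡ 396 (mod 967).
Check: 396² = 156816 ≡ 162 (mod 967). The two roots are 396 and 571.

396, 571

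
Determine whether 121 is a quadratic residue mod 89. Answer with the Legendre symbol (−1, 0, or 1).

1

Euler's criterion: (121/89) ≡ 32^44 (mod 89).
32^2 ≡ 45 (mod 89)
32^4 ≡ 67 (mod 89)
32^8 ≡ 39 (mod 89)
32^16 ≡ 8 (mod 89)
32^32 ≡ 64 (mod 89)
32^44 = 32^(32+8+4) ≡ 1 (mod 89).
Result is 1, so (121/89) = 1.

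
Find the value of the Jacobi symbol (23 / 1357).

0

Reciprocity: 23 ≡ 3 and 1357 ≡ 1 (mod 4), so (23/1357) = +(1357/23).
Reduce top mod 23: now compute (0/23).
Top reduces to 0: gcd > 1, so the symbol is 0.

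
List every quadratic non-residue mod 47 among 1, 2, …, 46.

Square k = 1,…,23 (k and 47−k give the same square):
1²=1, 2²=4, 3²=9, 4²=16, 5²=25, 6²=36, 7²≡2, 8²≡17, 9²≡34, 10²≡6, 11²≡27, 12²≡3, 13²≡28, 14²≡8, 15²≡37, 16²≡21, 17²≡7, 18²≡42, 19²≡32, 20²≡24, 21²≡18, 22²≡14, 23²≡12 (mod 47).
The residues are {1, 2, 3, 4, 6, 7, 8, 9, 12, 14, 16, 17, 18, 21, 24, 25, 27, 28, 32, 34, 36, 37, 42}; the non-residues are the remaining 23 nonzero classes.

5 10 11 13 15 19 20 22 23 26 29 30 31 33 35 38 39 40 41 43 44 45 46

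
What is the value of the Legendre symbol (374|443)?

Euler's criterion: (374/443) ≡ 374^221 (mod 443).
374^2 ≡ 331 (mod 443)
374^4 ≡ 140 (mod 443)
374^8 ≡ 108 (mod 443)
374^16 ≡ 146 (mod 443)
374^32 ≡ 52 (mod 443)
374^64 ≡ 46 (mod 443)
374^128 ≡ 344 (mod 443)
374^221 = 374^(128+64+16+8+4+1) ≡ 1 (mod 443).
Result is 1, so (374/443) = 1.

1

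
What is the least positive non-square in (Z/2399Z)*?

(2/2399) = +1, so 2 is a residue.
(3/2399) = +1, so 3 is a residue.
(4/2399) = +1, so 4 is a residue.
(5/2399) = +1, so 5 is a residue.
(6/2399) = +1, so 6 is a residue.
(7/2399) = +1, so 7 is a residue.
(8/2399) = +1, so 8 is a residue.
(9/2399) = +1, so 9 is a residue.
(10/2399) = +1, so 10 is a residue.
(11/2399) = −1, so 11 is the smallest positive non-residue mod 2399.

11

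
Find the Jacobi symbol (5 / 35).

Reciprocity: 5 ≡ 1 and 35 ≡ 3 (mod 4), so (5/35) = +(35/5).
Reduce top mod 5: now compute (0/5).
Top reduces to 0: gcd > 1, so the symbol is 0.

0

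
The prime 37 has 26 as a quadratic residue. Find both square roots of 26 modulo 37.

37 ≡ 1 (mod 4), so we find a root by search.
Trying successive values, 10² = 100 ≡ 26 (mod 37). The other root is 37 − 10 = 27.

10, 27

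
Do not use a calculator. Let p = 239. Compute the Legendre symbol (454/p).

-1

First reduce: 454 ≡ 215 (mod 239).
Reciprocity: 215 ≡ 3 and 239 ≡ 3 (mod 4), so (215/239) = −(239/215).
Reduce top mod 215: now compute (24/215).
Pull out 2^3: since 215 ≡ 7 (mod 8), (2/215) = +1, so (2/215)^3 = +1.
Reciprocity: 3 ≡ 3 and 215 ≡ 3 (mod 4), so (3/215) = −(215/3).
Reduce top mod 3: now compute (2/3).
Pull out 2: since 3 ≡ 3 (mod 8), (2/3) = -1.
Reached (1/3) = 1. Collecting the sign flips along the way, the symbol is -1.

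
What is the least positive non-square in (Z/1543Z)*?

3

(2/1543) = +1, so 2 is a residue.
(3/1543) = −1, so 3 is the smallest positive non-residue mod 1543.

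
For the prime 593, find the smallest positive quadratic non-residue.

3

(2/593) = +1, so 2 is a residue.
(3/593) = −1, so 3 is the smallest positive non-residue mod 593.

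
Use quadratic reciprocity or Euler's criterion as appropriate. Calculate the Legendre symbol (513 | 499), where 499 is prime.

First reduce: 513 ≡ 14 (mod 499).
Pull out 2: since 499 ≡ 3 (mod 8), (2/499) = -1.
Reciprocity: 7 ≡ 3 and 499 ≡ 3 (mod 4), so (7/499) = −(499/7).
Reduce top mod 7: now compute (2/7).
Pull out 2: since 7 ≡ 7 (mod 8), (2/7) = +1.
Reached (1/7) = 1. Collecting the sign flips along the way, the symbol is +1.

1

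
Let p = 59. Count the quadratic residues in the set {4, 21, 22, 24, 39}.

(4/59) = +1 → QR.
(21/59) = +1 → QR.
(22/59) = +1 → QR.
(24/59) = -1 → non-residue.
(39/59) = -1 → non-residue.
Total quadratic residues among the 5: 3.

3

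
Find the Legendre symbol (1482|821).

Euler's criterion: (1482/821) ≡ 661^410 (mod 821).
661^2 ≡ 149 (mod 821)
661^4 ≡ 34 (mod 821)
661^8 ≡ 335 (mod 821)
661^16 ≡ 569 (mod 821)
661^32 ≡ 287 (mod 821)
661^64 ≡ 269 (mod 821)
661^128 ≡ 113 (mod 821)
661^256 ≡ 454 (mod 821)
661^410 = 661^(256+128+16+8+2) ≡ 820 (mod 821).
Result is 820 ≡ −1, so (1482/821) = −1.

-1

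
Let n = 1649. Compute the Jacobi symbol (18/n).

1

Pull out 2: since 1649 ≡ 1 (mod 8), (2/1649) = +1.
Reciprocity: 9 ≡ 1 and 1649 ≡ 1 (mod 4), so (9/1649) = +(1649/9).
Reduce top mod 9: now compute (2/9).
Pull out 2: since 9 ≡ 1 (mod 8), (2/9) = +1.
Reached (1/9) = 1. Collecting the sign flips along the way, the symbol is +1.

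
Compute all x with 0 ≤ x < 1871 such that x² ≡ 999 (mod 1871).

718, 1153

Since 1871 ≡ 3 (mod 4), a square root of 999 is 999^((1871+1)/4) = 999^468 mod 1871.
Repeated squaring: 999^2≡758, 999^4≡167, 999^8≡1695, 999^16≡1040, 999^32≡162, 999^64≡50, 999^128≡629, 999^256≡860 (mod 1871).
999^468 = 999^(256+128+64+16+4) ≡ 718 (mod 1871).
Check: 718² = 515524 ≡ 999 (mod 1871). The two roots are 718 and 1153.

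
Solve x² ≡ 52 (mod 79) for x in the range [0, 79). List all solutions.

17, 62

Since 79 ≡ 3 (mod 4), a square root of 52 is 52^((79+1)/4) = 52^20 mod 79.
Repeated squaring: 52^2≡18, 52^4≡8, 52^8≡64, 52^16≡67 (mod 79).
52^20 = 52^(16+4) ≡ 62 (mod 79).
Check: 62² = 3844 ≡ 52 (mod 79). The two roots are 17 and 62.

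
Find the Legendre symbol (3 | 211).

-1

Euler's criterion: (3/211) ≡ 3^105 (mod 211).
3^2 ≡ 9 (mod 211)
3^4 ≡ 81 (mod 211)
3^8 ≡ 20 (mod 211)
3^16 ≡ 189 (mod 211)
3^32 ≡ 62 (mod 211)
3^64 ≡ 46 (mod 211)
3^105 = 3^(64+32+8+1) ≡ 210 (mod 211).
Result is 210 ≡ −1, so (3/211) = −1.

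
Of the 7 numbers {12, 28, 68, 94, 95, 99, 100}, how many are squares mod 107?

3

(12/107) = +1 → QR.
(28/107) = -1 → non-residue.
(68/107) = -1 → non-residue.
(94/107) = -1 → non-residue.
(95/107) = -1 → non-residue.
(99/107) = +1 → QR.
(100/107) = +1 → QR.
Total quadratic residues among the 7: 3.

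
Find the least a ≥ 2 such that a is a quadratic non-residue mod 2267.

(2/2267) = −1, so 2 is the smallest positive non-residue mod 2267.

2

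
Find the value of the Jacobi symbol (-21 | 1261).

1

First reduce: -21 ≡ 1240 (mod 1261).
Pull out 2^3: since 1261 ≡ 5 (mod 8), (2/1261) = -1, so (2/1261)^3 = -1.
Reciprocity: 155 ≡ 3 and 1261 ≡ 1 (mod 4), so (155/1261) = +(1261/155).
Reduce top mod 155: now compute (21/155).
Reciprocity: 21 ≡ 1 and 155 ≡ 3 (mod 4), so (21/155) = +(155/21).
Reduce top mod 21: now compute (8/21).
Pull out 2^3: since 21 ≡ 5 (mod 8), (2/21) = -1, so (2/21)^3 = -1.
Reached (1/21) = 1. Collecting the sign flips along the way, the symbol is +1.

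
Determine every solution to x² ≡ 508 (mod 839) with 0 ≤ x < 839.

Since 839 ≡ 3 (mod 4), a square root of 508 is 508^((839+1)/4) = 508^210 mod 839.
Repeated squaring: 508^2≡491, 508^4≡288, 508^8≡722, 508^16≡265, 508^32≡588, 508^64≡76, 508^128≡742 (mod 839).
508^210 = 508^(128+64+16+2) ≡ 784 (mod 839).
Check: 784² = 614656 ≡ 508 (mod 839). The two roots are 55 and 784.

55, 784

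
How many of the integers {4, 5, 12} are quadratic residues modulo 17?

1

(4/17) = +1 → QR.
(5/17) = -1 → non-residue.
(12/17) = -1 → non-residue.
Total quadratic residues among the 3: 1.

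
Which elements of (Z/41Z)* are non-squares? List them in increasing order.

Square k = 1,…,20 (k and 41−k give the same square):
1²=1, 2²=4, 3²=9, 4²=16, 5²=25, 6²=36, 7²≡8, 8²≡23, 9²≡40, 10²≡18, 11²≡39, 12²≡21, 13²≡5, 14²≡32, 15²≡20, 16²≡10, 17²≡2, 18²≡37, 19²≡33, 20²≡31 (mod 41).
The residues are {1, 2, 4, 5, 8, 9, 10, 16, 18, 20, 21, 23, 25, 31, 32, 33, 36, 37, 39, 40}; the non-residues are the remaining 20 nonzero classes.

3 6 7 11 12 13 14 15 17 19 22 24 26 27 28 29 30 34 35 38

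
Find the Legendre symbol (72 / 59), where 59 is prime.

-1

Euler's criterion: (72/59) ≡ 13^29 (mod 59).
13^2 ≡ 51 (mod 59)
13^4 ≡ 5 (mod 59)
13^8 ≡ 25 (mod 59)
13^16 ≡ 35 (mod 59)
13^29 = 13^(16+8+4+1) ≡ 58 (mod 59).
Result is 58 ≡ −1, so (72/59) = −1.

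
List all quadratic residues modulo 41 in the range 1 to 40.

1,2,4,5,8,9,10,16,18,20,21,23,25,31,32,33,36,37,39,40

Square k = 1,…,20 (k and 41−k give the same square):
1²=1, 2²=4, 3²=9, 4²=16, 5²=25, 6²=36, 7²≡8, 8²≡23, 9²≡40, 10²≡18, 11²≡39, 12²≡21, 13²≡5, 14²≡32, 15²≡20, 16²≡10, 17²≡2, 18²≡37, 19²≡33, 20²≡31 (mod 41).
So the quadratic residues mod 41 are {1, 2, 4, 5, 8, 9, 10, 16, 18, 20, 21, 23, 25, 31, 32, 33, 36, 37, 39, 40}.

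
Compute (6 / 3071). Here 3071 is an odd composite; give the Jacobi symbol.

1

Pull out 2: since 3071 ≡ 7 (mod 8), (2/3071) = +1.
Reciprocity: 3 ≡ 3 and 3071 ≡ 3 (mod 4), so (3/3071) = −(3071/3).
Reduce top mod 3: now compute (2/3).
Pull out 2: since 3 ≡ 3 (mod 8), (2/3) = -1.
Reached (1/3) = 1. Collecting the sign flips along the way, the symbol is +1.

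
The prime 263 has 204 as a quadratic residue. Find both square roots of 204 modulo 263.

Since 263 ≡ 3 (mod 4), a square root of 204 is 204^((263+1)/4) = 204^66 mod 263.
Repeated squaring: 204^2≡62, 204^4≡162, 204^8≡207, 204^16≡243, 204^32≡137, 204^64≡96 (mod 263).
204^66 = 204^(64+2) ≡ 166 (mod 263).
Check: 166² = 27556 ≡ 204 (mod 263). The two roots are 97 and 166.

97, 166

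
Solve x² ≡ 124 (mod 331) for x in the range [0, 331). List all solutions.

Since 331 ≡ 3 (mod 4), a square root of 124 is 124^((331+1)/4) = 124^83 mod 331.
Repeated squaring: 124^2≡150, 124^4≡323, 124^8≡64, 124^16≡124, 124^32≡150, 124^64≡323 (mod 331).
124^83 = 124^(64+16+2+1) ≡ 64 (mod 331).
Check: 64² = 4096 ≡ 124 (mod 331). The two roots are 64 and 267.

64, 267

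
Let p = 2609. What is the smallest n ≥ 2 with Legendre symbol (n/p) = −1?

3

(2/2609) = +1, so 2 is a residue.
(3/2609) = −1, so 3 is the smallest positive non-residue mod 2609.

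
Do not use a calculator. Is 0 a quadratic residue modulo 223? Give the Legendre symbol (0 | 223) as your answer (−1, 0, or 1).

Top reduces to 0: gcd > 1, so the symbol is 0.

0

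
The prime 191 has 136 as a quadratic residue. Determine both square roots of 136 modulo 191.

30, 161

Since 191 ≡ 3 (mod 4), a square root of 136 is 136^((191+1)/4) = 136^48 mod 191.
Repeated squaring: 136^2≡160, 136^4≡6, 136^8≡36, 136^16≡150, 136^32≡153 (mod 191).
136^48 = 136^(32+16) ≡ 30 (mod 191).
Check: 30² = 900 ≡ 136 (mod 191). The two roots are 30 and 161.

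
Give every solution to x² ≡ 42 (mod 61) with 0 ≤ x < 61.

61 ≡ 1 (mod 4), so we find a root by search.
Trying successive values, 15² = 225 ≡ 42 (mod 61). The other root is 61 − 15 = 46.

15, 46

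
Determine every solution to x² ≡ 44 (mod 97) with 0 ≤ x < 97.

23, 74

97 ≡ 1 (mod 4), so we find a root by search.
Trying successive values, 23² = 529 ≡ 44 (mod 97). The other root is 97 − 23 = 74.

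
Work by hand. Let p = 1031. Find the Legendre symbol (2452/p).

First reduce: 2452 ≡ 390 (mod 1031).
Pull out 2: since 1031 ≡ 7 (mod 8), (2/1031) = +1.
Reciprocity: 195 ≡ 3 and 1031 ≡ 3 (mod 4), so (195/1031) = −(1031/195).
Reduce top mod 195: now compute (56/195).
Pull out 2^3: since 195 ≡ 3 (mod 8), (2/195) = -1, so (2/195)^3 = -1.
Reciprocity: 7 ≡ 3 and 195 ≡ 3 (mod 4), so (7/195) = −(195/7).
Reduce top mod 7: now compute (6/7).
Pull out 2: since 7 ≡ 7 (mod 8), (2/7) = +1.
Reciprocity: 3 ≡ 3 and 7 ≡ 3 (mod 4), so (3/7) = −(7/3).
Reduce top mod 3: now compute (1/3).
Reached (1/3) = 1. Collecting the sign flips along the way, the symbol is +1.

1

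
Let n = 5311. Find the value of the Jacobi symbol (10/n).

1

Pull out 2: since 5311 ≡ 7 (mod 8), (2/5311) = +1.
Reciprocity: 5 ≡ 1 and 5311 ≡ 3 (mod 4), so (5/5311) = +(5311/5).
Reduce top mod 5: now compute (1/5).
Reached (1/5) = 1. Collecting the sign flips along the way, the symbol is +1.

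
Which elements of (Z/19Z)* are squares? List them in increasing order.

1,4,5,6,7,9,11,16,17

Square k = 1,…,9 (k and 19−k give the same square):
1²=1, 2²=4, 3²=9, 4²=16, 5²≡6, 6²≡17, 7²≡11, 8²≡7, 9²≡5 (mod 19).
So the quadratic residues mod 19 are {1, 4, 5, 6, 7, 9, 11, 16, 17}.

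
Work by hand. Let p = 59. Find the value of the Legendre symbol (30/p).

-1

Pull out 2: since 59 ≡ 3 (mod 8), (2/59) = -1.
Reciprocity: 15 ≡ 3 and 59 ≡ 3 (mod 4), so (15/59) = −(59/15).
Reduce top mod 15: now compute (14/15).
Pull out 2: since 15 ≡ 7 (mod 8), (2/15) = +1.
Reciprocity: 7 ≡ 3 and 15 ≡ 3 (mod 4), so (7/15) = −(15/7).
Reduce top mod 7: now compute (1/7).
Reached (1/7) = 1. Collecting the sign flips along the way, the symbol is -1.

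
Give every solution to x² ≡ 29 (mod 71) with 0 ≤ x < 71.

Since 71 ≡ 3 (mod 4), a square root of 29 is 29^((71+1)/4) = 29^18 mod 71.
Repeated squaring: 29^2≡60, 29^4≡50, 29^8≡15, 29^16≡12 (mod 71).
29^18 = 29^(16+2) ≡ 10 (mod 71).
Check: 10² = 100 ≡ 29 (mod 71). The two roots are 10 and 61.

10, 61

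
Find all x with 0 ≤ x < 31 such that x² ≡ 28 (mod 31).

Since 31 ≡ 3 (mod 4), a square root of 28 is 28^((31+1)/4) = 28^8 mod 31.
Repeated squaring: 28^2≡9, 28^4≡19, 28^8≡20 (mod 31).
28^8 = 28^(8) ≡ 20 (mod 31).
Check: 20² = 400 ≡ 28 (mod 31). The two roots are 11 and 20.

11, 20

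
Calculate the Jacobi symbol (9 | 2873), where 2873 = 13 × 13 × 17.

1

Reciprocity: 9 ≡ 1 and 2873 ≡ 1 (mod 4), so (9/2873) = +(2873/9).
Reduce top mod 9: now compute (2/9).
Pull out 2: since 9 ≡ 1 (mod 8), (2/9) = +1.
Reached (1/9) = 1. Collecting the sign flips along the way, the symbol is +1.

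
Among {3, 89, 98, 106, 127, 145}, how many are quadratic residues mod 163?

(3/163) = -1 → non-residue.
(89/163) = -1 → non-residue.
(98/163) = -1 → non-residue.
(106/163) = -1 → non-residue.
(127/163) = -1 → non-residue.
(145/163) = +1 → QR.
Total quadratic residues among the 6: 1.

1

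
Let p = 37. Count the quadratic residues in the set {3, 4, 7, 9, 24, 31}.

4

(3/37) = +1 → QR.
(4/37) = +1 → QR.
(7/37) = +1 → QR.
(9/37) = +1 → QR.
(24/37) = -1 → non-residue.
(31/37) = -1 → non-residue.
Total quadratic residues among the 6: 4.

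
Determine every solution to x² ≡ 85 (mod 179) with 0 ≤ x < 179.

62, 117

Since 179 ≡ 3 (mod 4), a square root of 85 is 85^((179+1)/4) = 85^45 mod 179.
Repeated squaring: 85^2≡65, 85^4≡108, 85^8≡29, 85^16≡125, 85^32≡52 (mod 179).
85^45 = 85^(32+8+4+1) ≡ 117 (mod 179).
Check: 117² = 13689 ≡ 85 (mod 179). The two roots are 62 and 117.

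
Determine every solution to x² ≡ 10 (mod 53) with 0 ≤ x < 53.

13, 40

53 ≡ 1 (mod 4), so we find a root by search.
Trying successive values, 13² = 169 ≡ 10 (mod 53). The other root is 53 − 13 = 40.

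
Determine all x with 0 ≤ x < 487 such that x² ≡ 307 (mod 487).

116, 371

Since 487 ≡ 3 (mod 4), a square root of 307 is 307^((487+1)/4) = 307^122 mod 487.
Repeated squaring: 307^2≡258, 307^4≡332, 307^8≡162, 307^16≡433, 307^32≡481, 307^64≡36 (mod 487).
307^122 = 307^(64+32+16+8+2) ≡ 116 (mod 487).
Check: 116² = 13456 ≡ 307 (mod 487). The two roots are 116 and 371.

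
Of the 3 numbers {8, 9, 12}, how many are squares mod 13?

2

(8/13) = -1 → non-residue.
(9/13) = +1 → QR.
(12/13) = +1 → QR.
Total quadratic residues among the 3: 2.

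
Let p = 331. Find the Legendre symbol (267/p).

-1

Reciprocity: 267 ≡ 3 and 331 ≡ 3 (mod 4), so (267/331) = −(331/267).
Reduce top mod 267: now compute (64/267).
Pull out 2^6: since 267 ≡ 3 (mod 8), (2/267) = -1, so (2/267)^6 = +1.
Reached (1/267) = 1. Collecting the sign flips along the way, the symbol is -1.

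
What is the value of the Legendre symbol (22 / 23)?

-1

Euler's criterion: (22/23) ≡ 22^11 (mod 23).
22^2 ≡ 1 (mod 23)
22^4 ≡ 1 (mod 23)
22^8 ≡ 1 (mod 23)
22^11 = 22^(8+2+1) ≡ 22 (mod 23).
Result is 22 ≡ −1, so (22/23) = −1.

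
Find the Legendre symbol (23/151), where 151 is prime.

Reciprocity: 23 ≡ 3 and 151 ≡ 3 (mod 4), so (23/151) = −(151/23).
Reduce top mod 23: now compute (13/23).
Reciprocity: 13 ≡ 1 and 23 ≡ 3 (mod 4), so (13/23) = +(23/13).
Reduce top mod 13: now compute (10/13).
Pull out 2: since 13 ≡ 5 (mod 8), (2/13) = -1.
Reciprocity: 5 ≡ 1 and 13 ≡ 1 (mod 4), so (5/13) = +(13/5).
Reduce top mod 5: now compute (3/5).
Reciprocity: 3 ≡ 3 and 5 ≡ 1 (mod 4), so (3/5) = +(5/3).
Reduce top mod 3: now compute (2/3).
Pull out 2: since 3 ≡ 3 (mod 8), (2/3) = -1.
Reached (1/3) = 1. Collecting the sign flips along the way, the symbol is -1.

-1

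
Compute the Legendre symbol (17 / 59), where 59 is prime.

Reciprocity: 17 ≡ 1 and 59 ≡ 3 (mod 4), so (17/59) = +(59/17).
Reduce top mod 17: now compute (8/17).
Pull out 2^3: since 17 ≡ 1 (mod 8), (2/17) = +1, so (2/17)^3 = +1.
Reached (1/17) = 1. Collecting the sign flips along the way, the symbol is +1.

1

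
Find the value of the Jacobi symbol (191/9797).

Reciprocity: 191 ≡ 3 and 9797 ≡ 1 (mod 4), so (191/9797) = +(9797/191).
Reduce top mod 191: now compute (56/191).
Pull out 2^3: since 191 ≡ 7 (mod 8), (2/191) = +1, so (2/191)^3 = +1.
Reciprocity: 7 ≡ 3 and 191 ≡ 3 (mod 4), so (7/191) = −(191/7).
Reduce top mod 7: now compute (2/7).
Pull out 2: since 7 ≡ 7 (mod 8), (2/7) = +1.
Reached (1/7) = 1. Collecting the sign flips along the way, the symbol is -1.

-1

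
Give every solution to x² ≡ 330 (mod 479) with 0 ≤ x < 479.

Since 479 ≡ 3 (mod 4), a square root of 330 is 330^((479+1)/4) = 330^120 mod 479.
Repeated squaring: 330^2≡167, 330^4≡107, 330^8≡432, 330^16≡293, 330^32≡108, 330^64≡168 (mod 479).
330^120 = 330^(64+32+16+8) ≡ 225 (mod 479).
Check: 225² = 50625 ≡ 330 (mod 479). The two roots are 225 and 254.

225, 254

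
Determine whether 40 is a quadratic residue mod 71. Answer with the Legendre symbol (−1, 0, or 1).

Euler's criterion: (40/71) ≡ 40^35 (mod 71).
40^2 ≡ 38 (mod 71)
40^4 ≡ 24 (mod 71)
40^8 ≡ 8 (mod 71)
40^16 ≡ 64 (mod 71)
40^32 ≡ 49 (mod 71)
40^35 = 40^(32+2+1) ≡ 1 (mod 71).
Result is 1, so (40/71) = 1.

1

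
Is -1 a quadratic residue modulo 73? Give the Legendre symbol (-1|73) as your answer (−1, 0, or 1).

Euler's criterion: (-1/73) ≡ 72^36 (mod 73).
72^2 ≡ 1 (mod 73)
72^4 ≡ 1 (mod 73)
72^8 ≡ 1 (mod 73)
72^16 ≡ 1 (mod 73)
72^32 ≡ 1 (mod 73)
72^36 = 72^(32+4) ≡ 1 (mod 73).
Result is 1, so (-1/73) = 1.

1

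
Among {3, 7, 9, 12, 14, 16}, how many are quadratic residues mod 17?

(3/17) = -1 → non-residue.
(7/17) = -1 → non-residue.
(9/17) = +1 → QR.
(12/17) = -1 → non-residue.
(14/17) = -1 → non-residue.
(16/17) = +1 → QR.
Total quadratic residues among the 6: 2.

2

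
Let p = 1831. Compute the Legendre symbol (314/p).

Pull out 2: since 1831 ≡ 7 (mod 8), (2/1831) = +1.
Reciprocity: 157 ≡ 1 and 1831 ≡ 3 (mod 4), so (157/1831) = +(1831/157).
Reduce top mod 157: now compute (104/157).
Pull out 2^3: since 157 ≡ 5 (mod 8), (2/157) = -1, so (2/157)^3 = -1.
Reciprocity: 13 ≡ 1 and 157 ≡ 1 (mod 4), so (13/157) = +(157/13).
Reduce top mod 13: now compute (1/13).
Reached (1/13) = 1. Collecting the sign flips along the way, the symbol is -1.

-1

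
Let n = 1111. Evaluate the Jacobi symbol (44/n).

Pull out 2^2: since 1111 ≡ 7 (mod 8), (2/1111) = +1, so (2/1111)^2 = +1.
Reciprocity: 11 ≡ 3 and 1111 ≡ 3 (mod 4), so (11/1111) = −(1111/11).
Reduce top mod 11: now compute (0/11).
Top reduces to 0: gcd > 1, so the symbol is 0.

0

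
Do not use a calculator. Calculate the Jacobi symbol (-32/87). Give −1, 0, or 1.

First reduce: -32 ≡ 55 (mod 87).
Reciprocity: 55 ≡ 3 and 87 ≡ 3 (mod 4), so (55/87) = −(87/55).
Reduce top mod 55: now compute (32/55).
Pull out 2^5: since 55 ≡ 7 (mod 8), (2/55) = +1, so (2/55)^5 = +1.
Reached (1/55) = 1. Collecting the sign flips along the way, the symbol is -1.

-1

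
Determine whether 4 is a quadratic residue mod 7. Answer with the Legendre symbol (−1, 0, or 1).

1

Pull out 2^2: since 7 ≡ 7 (mod 8), (2/7) = +1, so (2/7)^2 = +1.
Reached (1/7) = 1. Collecting the sign flips along the way, the symbol is +1.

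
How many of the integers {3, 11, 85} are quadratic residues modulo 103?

(3/103) = -1 → non-residue.
(11/103) = -1 → non-residue.
(85/103) = -1 → non-residue.
Total quadratic residues among the 3: 0.

0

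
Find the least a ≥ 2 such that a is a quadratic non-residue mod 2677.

(2/2677) = −1, so 2 is the smallest positive non-residue mod 2677.

2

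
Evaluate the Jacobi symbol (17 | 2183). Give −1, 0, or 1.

-1

Reciprocity: 17 ≡ 1 and 2183 ≡ 3 (mod 4), so (17/2183) = +(2183/17).
Reduce top mod 17: now compute (7/17).
Reciprocity: 7 ≡ 3 and 17 ≡ 1 (mod 4), so (7/17) = +(17/7).
Reduce top mod 7: now compute (3/7).
Reciprocity: 3 ≡ 3 and 7 ≡ 3 (mod 4), so (3/7) = −(7/3).
Reduce top mod 3: now compute (1/3).
Reached (1/3) = 1. Collecting the sign flips along the way, the symbol is -1.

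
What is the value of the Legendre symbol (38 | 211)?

-1

Pull out 2: since 211 ≡ 3 (mod 8), (2/211) = -1.
Reciprocity: 19 ≡ 3 and 211 ≡ 3 (mod 4), so (19/211) = −(211/19).
Reduce top mod 19: now compute (2/19).
Pull out 2: since 19 ≡ 3 (mod 8), (2/19) = -1.
Reached (1/19) = 1. Collecting the sign flips along the way, the symbol is -1.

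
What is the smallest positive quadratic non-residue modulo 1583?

5

(2/1583) = +1, so 2 is a residue.
(3/1583) = +1, so 3 is a residue.
(4/1583) = +1, so 4 is a residue.
(5/1583) = −1, so 5 is the smallest positive non-residue mod 1583.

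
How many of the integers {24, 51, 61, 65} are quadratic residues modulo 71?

(24/71) = +1 → QR.
(51/71) = -1 → non-residue.
(61/71) = -1 → non-residue.
(65/71) = -1 → non-residue.
Total quadratic residues among the 4: 1.

1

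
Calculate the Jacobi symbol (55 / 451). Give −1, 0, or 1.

0

Reciprocity: 55 ≡ 3 and 451 ≡ 3 (mod 4), so (55/451) = −(451/55).
Reduce top mod 55: now compute (11/55).
Reciprocity: 11 ≡ 3 and 55 ≡ 3 (mod 4), so (11/55) = −(55/11).
Reduce top mod 11: now compute (0/11).
Top reduces to 0: gcd > 1, so the symbol is 0.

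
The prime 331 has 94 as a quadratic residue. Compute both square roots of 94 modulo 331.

147, 184

Since 331 ≡ 3 (mod 4), a square root of 94 is 94^((331+1)/4) = 94^83 mod 331.
Repeated squaring: 94^2≡230, 94^4≡271, 94^8≡290, 94^16≡26, 94^32≡14, 94^64≡196 (mod 331).
94^83 = 94^(64+16+2+1) ≡ 184 (mod 331).
Check: 184² = 33856 ≡ 94 (mod 331). The two roots are 147 and 184.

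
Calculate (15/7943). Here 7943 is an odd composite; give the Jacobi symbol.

Reciprocity: 15 ≡ 3 and 7943 ≡ 3 (mod 4), so (15/7943) = −(7943/15).
Reduce top mod 15: now compute (8/15).
Pull out 2^3: since 15 ≡ 7 (mod 8), (2/15) = +1, so (2/15)^3 = +1.
Reached (1/15) = 1. Collecting the sign flips along the way, the symbol is -1.

-1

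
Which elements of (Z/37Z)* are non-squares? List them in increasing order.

Square k = 1,…,18 (k and 37−k give the same square):
1²=1, 2²=4, 3²=9, 4²=16, 5²=25, 6²=36, 7²≡12, 8²≡27, 9²≡7, 10²≡26, 11²≡10, 12²≡33, 13²≡21, 14²≡11, 15²≡3, 16²≡34, 17²≡30, 18²≡28 (mod 37).
The residues are {1, 3, 4, 7, 9, 10, 11, 12, 16, 21, 25, 26, 27, 28, 30, 33, 34, 36}; the non-residues are the remaining 18 nonzero classes.

2,5,6,8,13,14,15,17,18,19,20,22,23,24,29,31,32,35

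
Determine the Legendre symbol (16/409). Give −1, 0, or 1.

Pull out 2^4: since 409 ≡ 1 (mod 8), (2/409) = +1, so (2/409)^4 = +1.
Reached (1/409) = 1. Collecting the sign flips along the way, the symbol is +1.

1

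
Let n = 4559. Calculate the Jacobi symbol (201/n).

Reciprocity: 201 ≡ 1 and 4559 ≡ 3 (mod 4), so (201/4559) = +(4559/201).
Reduce top mod 201: now compute (137/201).
Reciprocity: 137 ≡ 1 and 201 ≡ 1 (mod 4), so (137/201) = +(201/137).
Reduce top mod 137: now compute (64/137).
Pull out 2^6: since 137 ≡ 1 (mod 8), (2/137) = +1, so (2/137)^6 = +1.
Reached (1/137) = 1. Collecting the sign flips along the way, the symbol is +1.

1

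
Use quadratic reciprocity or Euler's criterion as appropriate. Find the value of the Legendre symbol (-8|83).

1

First reduce: -8 ≡ 75 (mod 83).
Reciprocity: 75 ≡ 3 and 83 ≡ 3 (mod 4), so (75/83) = −(83/75).
Reduce top mod 75: now compute (8/75).
Pull out 2^3: since 75 ≡ 3 (mod 8), (2/75) = -1, so (2/75)^3 = -1.
Reached (1/75) = 1. Collecting the sign flips along the way, the symbol is +1.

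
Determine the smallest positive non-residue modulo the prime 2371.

2

(2/2371) = −1, so 2 is the smallest positive non-residue mod 2371.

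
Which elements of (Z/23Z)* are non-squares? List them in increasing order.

Square k = 1,…,11 (k and 23−k give the same square):
1²=1, 2²=4, 3²=9, 4²=16, 5²≡2, 6²≡13, 7²≡3, 8²≡18, 9²≡12, 10²≡8, 11²≡6 (mod 23).
The residues are {1, 2, 3, 4, 6, 8, 9, 12, 13, 16, 18}; the non-residues are the remaining 11 nonzero classes.

5 7 10 11 14 15 17 19 20 21 22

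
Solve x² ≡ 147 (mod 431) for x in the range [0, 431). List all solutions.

Since 431 ≡ 3 (mod 4), a square root of 147 is 147^((431+1)/4) = 147^108 mod 431.
Repeated squaring: 147^2≡59, 147^4≡33, 147^8≡227, 147^16≡240, 147^32≡277, 147^64≡11 (mod 431).
147^108 = 147^(64+32+8+4) ≡ 179 (mod 431).
Check: 179² = 32041 ≡ 147 (mod 431). The two roots are 179 and 252.

179, 252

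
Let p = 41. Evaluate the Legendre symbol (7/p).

Reciprocity: 7 ≡ 3 and 41 ≡ 1 (mod 4), so (7/41) = +(41/7).
Reduce top mod 7: now compute (6/7).
Pull out 2: since 7 ≡ 7 (mod 8), (2/7) = +1.
Reciprocity: 3 ≡ 3 and 7 ≡ 3 (mod 4), so (3/7) = −(7/3).
Reduce top mod 3: now compute (1/3).
Reached (1/3) = 1. Collecting the sign flips along the way, the symbol is -1.

-1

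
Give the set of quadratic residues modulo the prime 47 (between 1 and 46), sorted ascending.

Square k = 1,…,23 (k and 47−k give the same square):
1²=1, 2²=4, 3²=9, 4²=16, 5²=25, 6²=36, 7²≡2, 8²≡17, 9²≡34, 10²≡6, 11²≡27, 12²≡3, 13²≡28, 14²≡8, 15²≡37, 16²≡21, 17²≡7, 18²≡42, 19²≡32, 20²≡24, 21²≡18, 22²≡14, 23²≡12 (mod 47).
So the quadratic residues mod 47 are {1, 2, 3, 4, 6, 7, 8, 9, 12, 14, 16, 17, 18, 21, 24, 25, 27, 28, 32, 34, 36, 37, 42}.

1 2 3 4 6 7 8 9 12 14 16 17 18 21 24 25 27 28 32 34 36 37 42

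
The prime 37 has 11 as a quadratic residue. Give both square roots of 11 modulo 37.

37 ≡ 1 (mod 4), so we find a root by search.
Trying successive values, 14² = 196 ≡ 11 (mod 37). The other root is 37 − 14 = 23.

14, 23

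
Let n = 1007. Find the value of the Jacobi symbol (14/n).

Pull out 2: since 1007 ≡ 7 (mod 8), (2/1007) = +1.
Reciprocity: 7 ≡ 3 and 1007 ≡ 3 (mod 4), so (7/1007) = −(1007/7).
Reduce top mod 7: now compute (6/7).
Pull out 2: since 7 ≡ 7 (mod 8), (2/7) = +1.
Reciprocity: 3 ≡ 3 and 7 ≡ 3 (mod 4), so (3/7) = −(7/3).
Reduce top mod 3: now compute (1/3).
Reached (1/3) = 1. Collecting the sign flips along the way, the symbol is +1.

1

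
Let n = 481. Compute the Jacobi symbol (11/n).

Reciprocity: 11 ≡ 3 and 481 ≡ 1 (mod 4), so (11/481) = +(481/11).
Reduce top mod 11: now compute (8/11).
Pull out 2^3: since 11 ≡ 3 (mod 8), (2/11) = -1, so (2/11)^3 = -1.
Reached (1/11) = 1. Collecting the sign flips along the way, the symbol is -1.

-1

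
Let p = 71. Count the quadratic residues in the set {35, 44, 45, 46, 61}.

1

(35/71) = -1 → non-residue.
(44/71) = -1 → non-residue.
(45/71) = +1 → QR.
(46/71) = -1 → non-residue.
(61/71) = -1 → non-residue.
Total quadratic residues among the 5: 1.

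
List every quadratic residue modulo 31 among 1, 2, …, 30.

1,2,4,5,7,8,9,10,14,16,18,19,20,25,28

Square k = 1,…,15 (k and 31−k give the same square):
1²=1, 2²=4, 3²=9, 4²=16, 5²=25, 6²≡5, 7²≡18, 8²≡2, 9²≡19, 10²≡7, 11²≡28, 12²≡20, 13²≡14, 14²≡10, 15²≡8 (mod 31).
So the quadratic residues mod 31 are {1, 2, 4, 5, 7, 8, 9, 10, 14, 16, 18, 19, 20, 25, 28}.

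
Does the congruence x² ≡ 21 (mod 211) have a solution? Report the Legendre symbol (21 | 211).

Reciprocity: 21 ≡ 1 and 211 ≡ 3 (mod 4), so (21/211) = +(211/21).
Reduce top mod 21: now compute (1/21).
Reached (1/21) = 1. Collecting the sign flips along the way, the symbol is +1.

1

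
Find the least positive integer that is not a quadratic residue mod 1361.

(2/1361) = +1, so 2 is a residue.
(3/1361) = −1, so 3 is the smallest positive non-residue mod 1361.

3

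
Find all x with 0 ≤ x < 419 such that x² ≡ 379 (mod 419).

89, 330

Since 419 ≡ 3 (mod 4), a square root of 379 is 379^((419+1)/4) = 379^105 mod 419.
Repeated squaring: 379^2≡343, 379^4≡329, 379^8≡139, 379^16≡47, 379^32≡114, 379^64≡7 (mod 419).
379^105 = 379^(64+32+8+1) ≡ 330 (mod 419).
Check: 330² = 108900 ≡ 379 (mod 419). The two roots are 89 and 330.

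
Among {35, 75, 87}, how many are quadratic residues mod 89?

1

(35/89) = -1 → non-residue.
(75/89) = -1 → non-residue.
(87/89) = +1 → QR.
Total quadratic residues among the 3: 1.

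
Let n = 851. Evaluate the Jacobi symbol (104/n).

Pull out 2^3: since 851 ≡ 3 (mod 8), (2/851) = -1, so (2/851)^3 = -1.
Reciprocity: 13 ≡ 1 and 851 ≡ 3 (mod 4), so (13/851) = +(851/13).
Reduce top mod 13: now compute (6/13).
Pull out 2: since 13 ≡ 5 (mod 8), (2/13) = -1.
Reciprocity: 3 ≡ 3 and 13 ≡ 1 (mod 4), so (3/13) = +(13/3).
Reduce top mod 3: now compute (1/3).
Reached (1/3) = 1. Collecting the sign flips along the way, the symbol is +1.

1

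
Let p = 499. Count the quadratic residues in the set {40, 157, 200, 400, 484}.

(40/499) = -1 → non-residue.
(157/499) = -1 → non-residue.
(200/499) = -1 → non-residue.
(400/499) = +1 → QR.
(484/499) = +1 → QR.
Total quadratic residues among the 5: 2.

2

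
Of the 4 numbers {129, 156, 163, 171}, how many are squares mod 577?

2

(129/577) = -1 → non-residue.
(156/577) = -1 → non-residue.
(163/577) = +1 → QR.
(171/577) = +1 → QR.
Total quadratic residues among the 4: 2.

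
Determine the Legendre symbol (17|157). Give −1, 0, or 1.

Reciprocity: 17 ≡ 1 and 157 ≡ 1 (mod 4), so (17/157) = +(157/17).
Reduce top mod 17: now compute (4/17).
Pull out 2^2: since 17 ≡ 1 (mod 8), (2/17) = +1, so (2/17)^2 = +1.
Reached (1/17) = 1. Collecting the sign flips along the way, the symbol is +1.

1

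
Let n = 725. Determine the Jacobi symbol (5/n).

Reciprocity: 5 ≡ 1 and 725 ≡ 1 (mod 4), so (5/725) = +(725/5).
Reduce top mod 5: now compute (0/5).
Top reduces to 0: gcd > 1, so the symbol is 0.

0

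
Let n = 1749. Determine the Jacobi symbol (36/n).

0

Pull out 2^2: since 1749 ≡ 5 (mod 8), (2/1749) = -1, so (2/1749)^2 = +1.
Reciprocity: 9 ≡ 1 and 1749 ≡ 1 (mod 4), so (9/1749) = +(1749/9).
Reduce top mod 9: now compute (3/9).
Reciprocity: 3 ≡ 3 and 9 ≡ 1 (mod 4), so (3/9) = +(9/3).
Reduce top mod 3: now compute (0/3).
Top reduces to 0: gcd > 1, so the symbol is 0.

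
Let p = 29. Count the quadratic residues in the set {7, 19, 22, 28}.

(7/29) = +1 → QR.
(19/29) = -1 → non-residue.
(22/29) = +1 → QR.
(28/29) = +1 → QR.
Total quadratic residues among the 4: 3.

3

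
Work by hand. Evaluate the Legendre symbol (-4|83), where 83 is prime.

-1

First reduce: -4 ≡ 79 (mod 83).
Reciprocity: 79 ≡ 3 and 83 ≡ 3 (mod 4), so (79/83) = −(83/79).
Reduce top mod 79: now compute (4/79).
Pull out 2^2: since 79 ≡ 7 (mod 8), (2/79) = +1, so (2/79)^2 = +1.
Reached (1/79) = 1. Collecting the sign flips along the way, the symbol is -1.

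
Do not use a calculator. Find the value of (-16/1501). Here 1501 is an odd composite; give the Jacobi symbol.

1

First reduce: -16 ≡ 1485 (mod 1501).
Reciprocity: 1485 ≡ 1 and 1501 ≡ 1 (mod 4), so (1485/1501) = +(1501/1485).
Reduce top mod 1485: now compute (16/1485).
Pull out 2^4: since 1485 ≡ 5 (mod 8), (2/1485) = -1, so (2/1485)^4 = +1.
Reached (1/1485) = 1. Collecting the sign flips along the way, the symbol is +1.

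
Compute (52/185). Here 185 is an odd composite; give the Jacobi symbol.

Pull out 2^2: since 185 ≡ 1 (mod 8), (2/185) = +1, so (2/185)^2 = +1.
Reciprocity: 13 ≡ 1 and 185 ≡ 1 (mod 4), so (13/185) = +(185/13).
Reduce top mod 13: now compute (3/13).
Reciprocity: 3 ≡ 3 and 13 ≡ 1 (mod 4), so (3/13) = +(13/3).
Reduce top mod 3: now compute (1/3).
Reached (1/3) = 1. Collecting the sign flips along the way, the symbol is +1.

1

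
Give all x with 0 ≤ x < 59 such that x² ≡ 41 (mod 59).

10, 49

Since 59 ≡ 3 (mod 4), a square root of 41 is 41^((59+1)/4) = 41^15 mod 59.
Repeated squaring: 41^2≡29, 41^4≡15, 41^8≡48 (mod 59).
41^15 = 41^(8+4+2+1) ≡ 49 (mod 59).
Check: 49² = 2401 ≡ 41 (mod 59). The two roots are 10 and 49.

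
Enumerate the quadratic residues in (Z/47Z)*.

Square k = 1,…,23 (k and 47−k give the same square):
1²=1, 2²=4, 3²=9, 4²=16, 5²=25, 6²=36, 7²≡2, 8²≡17, 9²≡34, 10²≡6, 11²≡27, 12²≡3, 13²≡28, 14²≡8, 15²≡37, 16²≡21, 17²≡7, 18²≡42, 19²≡32, 20²≡24, 21²≡18, 22²≡14, 23²≡12 (mod 47).
So the quadratic residues mod 47 are {1, 2, 3, 4, 6, 7, 8, 9, 12, 14, 16, 17, 18, 21, 24, 25, 27, 28, 32, 34, 36, 37, 42}.

1 2 3 4 6 7 8 9 12 14 16 17 18 21 24 25 27 28 32 34 36 37 42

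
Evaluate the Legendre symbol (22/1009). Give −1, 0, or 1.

-1

Euler's criterion: (22/1009) ≡ 22^504 (mod 1009).
22^2 ≡ 484 (mod 1009)
22^4 ≡ 168 (mod 1009)
22^8 ≡ 981 (mod 1009)
22^16 ≡ 784 (mod 1009)
22^32 ≡ 175 (mod 1009)
22^64 ≡ 355 (mod 1009)
22^128 ≡ 909 (mod 1009)
22^256 ≡ 919 (mod 1009)
22^504 = 22^(256+128+64+32+16+8) ≡ 1008 (mod 1009).
Result is 1008 ≡ −1, so (22/1009) = −1.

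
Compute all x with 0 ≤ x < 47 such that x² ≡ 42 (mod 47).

Since 47 ≡ 3 (mod 4), a square root of 42 is 42^((47+1)/4) = 42^12 mod 47.
Repeated squaring: 42^2≡25, 42^4≡14, 42^8≡8 (mod 47).
42^12 = 42^(8+4) ≡ 18 (mod 47).
Check: 18² = 324 ≡ 42 (mod 47). The two roots are 18 and 29.

18, 29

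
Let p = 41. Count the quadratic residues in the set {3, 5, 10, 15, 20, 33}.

(3/41) = -1 → non-residue.
(5/41) = +1 → QR.
(10/41) = +1 → QR.
(15/41) = -1 → non-residue.
(20/41) = +1 → QR.
(33/41) = +1 → QR.
Total quadratic residues among the 6: 4.

4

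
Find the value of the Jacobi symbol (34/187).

0

Pull out 2: since 187 ≡ 3 (mod 8), (2/187) = -1.
Reciprocity: 17 ≡ 1 and 187 ≡ 3 (mod 4), so (17/187) = +(187/17).
Reduce top mod 17: now compute (0/17).
Top reduces to 0: gcd > 1, so the symbol is 0.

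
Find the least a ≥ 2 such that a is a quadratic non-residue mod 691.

(2/691) = −1, so 2 is the smallest positive non-residue mod 691.

2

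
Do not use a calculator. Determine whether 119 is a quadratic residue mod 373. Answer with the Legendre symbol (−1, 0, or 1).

1

Reciprocity: 119 ≡ 3 and 373 ≡ 1 (mod 4), so (119/373) = +(373/119).
Reduce top mod 119: now compute (16/119).
Pull out 2^4: since 119 ≡ 7 (mod 8), (2/119) = +1, so (2/119)^4 = +1.
Reached (1/119) = 1. Collecting the sign flips along the way, the symbol is +1.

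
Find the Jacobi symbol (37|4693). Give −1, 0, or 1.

Reciprocity: 37 ≡ 1 and 4693 ≡ 1 (mod 4), so (37/4693) = +(4693/37).
Reduce top mod 37: now compute (31/37).
Reciprocity: 31 ≡ 3 and 37 ≡ 1 (mod 4), so (31/37) = +(37/31).
Reduce top mod 31: now compute (6/31).
Pull out 2: since 31 ≡ 7 (mod 8), (2/31) = +1.
Reciprocity: 3 ≡ 3 and 31 ≡ 3 (mod 4), so (3/31) = −(31/3).
Reduce top mod 3: now compute (1/3).
Reached (1/3) = 1. Collecting the sign flips along the way, the symbol is -1.

-1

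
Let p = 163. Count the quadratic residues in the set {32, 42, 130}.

0

(32/163) = -1 → non-residue.
(42/163) = -1 → non-residue.
(130/163) = -1 → non-residue.
Total quadratic residues among the 3: 0.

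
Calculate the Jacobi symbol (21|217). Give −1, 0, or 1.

0

Reciprocity: 21 ≡ 1 and 217 ≡ 1 (mod 4), so (21/217) = +(217/21).
Reduce top mod 21: now compute (7/21).
Reciprocity: 7 ≡ 3 and 21 ≡ 1 (mod 4), so (7/21) = +(21/7).
Reduce top mod 7: now compute (0/7).
Top reduces to 0: gcd > 1, so the symbol is 0.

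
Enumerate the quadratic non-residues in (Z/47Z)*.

5, 10, 11, 13, 15, 19, 20, 22, 23, 26, 29, 30, 31, 33, 35, 38, 39, 40, 41, 43, 44, 45, 46

Square k = 1,…,23 (k and 47−k give the same square):
1²=1, 2²=4, 3²=9, 4²=16, 5²=25, 6²=36, 7²≡2, 8²≡17, 9²≡34, 10²≡6, 11²≡27, 12²≡3, 13²≡28, 14²≡8, 15²≡37, 16²≡21, 17²≡7, 18²≡42, 19²≡32, 20²≡24, 21²≡18, 22²≡14, 23²≡12 (mod 47).
The residues are {1, 2, 3, 4, 6, 7, 8, 9, 12, 14, 16, 17, 18, 21, 24, 25, 27, 28, 32, 34, 36, 37, 42}; the non-residues are the remaining 23 nonzero classes.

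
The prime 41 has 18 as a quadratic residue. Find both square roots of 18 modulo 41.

10, 31

41 ≡ 1 (mod 4), so we find a root by search.
Trying successive values, 10² = 100 ≡ 18 (mod 41). The other root is 41 − 10 = 31.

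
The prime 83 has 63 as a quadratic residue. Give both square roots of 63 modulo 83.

35, 48

Since 83 ≡ 3 (mod 4), a square root of 63 is 63^((83+1)/4) = 63^21 mod 83.
Repeated squaring: 63^2≡68, 63^4≡59, 63^8≡78, 63^16≡25 (mod 83).
63^21 = 63^(16+4+1) ≡ 48 (mod 83).
Check: 48² = 2304 ≡ 63 (mod 83). The two roots are 35 and 48.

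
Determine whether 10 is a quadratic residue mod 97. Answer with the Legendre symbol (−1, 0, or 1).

Euler's criterion: (10/97) ≡ 10^48 (mod 97).
10^2 ≡ 3 (mod 97)
10^4 ≡ 9 (mod 97)
10^8 ≡ 81 (mod 97)
10^16 ≡ 62 (mod 97)
10^32 ≡ 61 (mod 97)
10^48 = 10^(32+16) ≡ 96 (mod 97).
Result is 96 ≡ −1, so (10/97) = −1.

-1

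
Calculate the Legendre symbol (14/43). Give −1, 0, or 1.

1

Euler's criterion: (14/43) ≡ 14^21 (mod 43).
14^2 ≡ 24 (mod 43)
14^4 ≡ 17 (mod 43)
14^8 ≡ 31 (mod 43)
14^16 ≡ 15 (mod 43)
14^21 = 14^(16+4+1) ≡ 1 (mod 43).
Result is 1, so (14/43) = 1.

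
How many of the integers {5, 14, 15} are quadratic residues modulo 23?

0

(5/23) = -1 → non-residue.
(14/23) = -1 → non-residue.
(15/23) = -1 → non-residue.
Total quadratic residues among the 3: 0.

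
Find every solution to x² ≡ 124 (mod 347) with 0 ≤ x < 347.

Since 347 ≡ 3 (mod 4), a square root of 124 is 124^((347+1)/4) = 124^87 mod 347.
Repeated squaring: 124^2≡108, 124^4≡213, 124^8≡259, 124^16≡110, 124^32≡302, 124^64≡290 (mod 347).
124^87 = 124^(64+16+4+2+1) ≡ 73 (mod 347).
Check: 73² = 5329 ≡ 124 (mod 347). The two roots are 73 and 274.

73, 274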